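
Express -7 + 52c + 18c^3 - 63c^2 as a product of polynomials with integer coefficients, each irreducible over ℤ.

Testing divisors of the constant over divisors of the leading coefficient, c = 1/6 is a root, giving the factor (6c - 1) and quotient 3c^2 - 10c + 7.
The remaining quadratic factors as (c - 1)(3c - 7).

(3c - 7)(6c - 1)(c - 1)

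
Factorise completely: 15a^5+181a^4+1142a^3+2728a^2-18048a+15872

Among the possible rational roots, a = 4/3 is a root, so (3a-4) is a factor; dividing leaves 5a^4+67a^3+470a^2+1536a-3968.
Continuing, a = -8 is a root, so (a+8) is a factor; dividing leaves 5a^3+27a^2+254a-496.
Continuing, a = 8/5 is a root, so (5a-8) divides it; the quotient is a^2+7a+62.
The quadratic a^2+7a+62 has discriminant -199 < 0 and is irreducible over ℤ.

(3a-4)(5a-8)(a+8)(a^2+7a+62)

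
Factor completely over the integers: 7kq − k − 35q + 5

(7q − 1)(k − 5)

Group as (7kq − k) + (−35q + 5) = k(7q − 1) − 5(7q − 1).
Both groups share the factor (7q − 1).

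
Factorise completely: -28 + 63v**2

7(3v + 2)(3v - 2)

Factor out 7, leaving 9v**2 - 4, which is a difference of two squares.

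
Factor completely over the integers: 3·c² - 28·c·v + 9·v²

(3·c - v)·(c - 9·v)

Group: c·(3·c - v) - 9·v·(3·c - v); both groups contain (3·c - v).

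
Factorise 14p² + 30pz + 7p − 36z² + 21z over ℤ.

(14p − 12z + 7)(p + 3z)

Group: p(14p − 12z + 7) + 3z(14p − 12z + 7); both groups contain (14p − 12z + 7).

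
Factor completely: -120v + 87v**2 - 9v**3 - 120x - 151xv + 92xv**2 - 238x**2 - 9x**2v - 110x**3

-(11x - 9v + 15)(10x - v + 8)(x + v)

Group: 10x(-11x**2 - 2xv - 15x + 9v**2 - 15v) + (-v + 8)(-11x**2 - 2xv - 15x + 9v**2 - 15v); both groups contain (-11x**2 - 2xv - 15x + 9v**2 - 15v), so (10x - v + 8) is a factor with cofactor -11x**2 - 2xv - 15x + 9v**2 - 15v.
The cofactor groups again: -11x**2 - 2xv - 15x + 9v**2 - 15v = -11x(x + v) + (9v - 15)(x + v); both groups contain (x + v), giving -(11x - 9v + 15)(x + v).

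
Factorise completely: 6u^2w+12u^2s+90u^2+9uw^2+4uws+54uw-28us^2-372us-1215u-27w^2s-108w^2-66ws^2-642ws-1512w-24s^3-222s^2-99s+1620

(u-3s-12)(w+2s+15)(6u+9w+4s-9)

Group: 6u(uw+2us+15u-3ws-12w-6s^2-69s-180) + (9w+4s-9)(uw+2us+15u-3ws-12w-6s^2-69s-180); both groups contain (uw+2us+15u-3ws-12w-6s^2-69s-180), so (6u+9w+4s-9) is a factor with cofactor uw+2us+15u-3ws-12w-6s^2-69s-180.
The cofactor groups again: uw+2us+15u-3ws-12w-6s^2-69s-180 = u(w+2s+15) + (-3s-12)(w+2s+15); both groups contain (w+2s+15), giving (u-3s-12)(w+2s+15).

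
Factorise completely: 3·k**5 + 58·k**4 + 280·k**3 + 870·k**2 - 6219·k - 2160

(3·k + 1)·(k + 15)·(k - 3)·(k**2 + 7·k + 48)

By the rational root theorem, k = -1/3 is a root, giving the factor (3·k + 1) and quotient k**4 + 19·k**3 + 87·k**2 + 261·k - 2160.
Continuing, k = -15 is a root, so (k + 15) is a factor; dividing leaves k**3 + 4·k**2 + 27·k - 144.
Next, k = 3 is a root, giving the factor (k - 3) and quotient k**2 + 7·k + 48.
The quadratic k**2 + 7·k + 48 has discriminant -143 < 0 and is irreducible over ℤ.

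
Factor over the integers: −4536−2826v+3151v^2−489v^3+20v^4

Trying the rational-root candidates, v = 9 is a root, so (v−9) divides it; the quotient is 20v^3−309v^2+370v+504.
Next, v = −4/5 is a root, so (5v+4) divides it; the quotient is 4v^2−65v+126.
The remaining quadratic factors as (v−14)(4v−9).

(4v−9)(5v+4)(v−14)(v−9)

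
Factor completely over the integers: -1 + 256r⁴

(4r + 1)(4r - 1)(16r² + 1)

Write as (16r²)² − (1)², then factor 16r² - 1 once more.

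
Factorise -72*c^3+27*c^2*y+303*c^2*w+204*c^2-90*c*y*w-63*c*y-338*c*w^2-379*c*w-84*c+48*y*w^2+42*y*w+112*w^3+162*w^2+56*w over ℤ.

Group: 8*c*(-9*c^2+30*c*w+21*c-16*w^2-14*w) + (-3*y-7*w-4)*(-9*c^2+30*c*w+21*c-16*w^2-14*w); both groups contain (-9*c^2+30*c*w+21*c-16*w^2-14*w), so (8*c-3*y-7*w-4) is a factor with cofactor -9*c^2+30*c*w+21*c-16*w^2-14*w.
The cofactor groups again: -9*c^2+30*c*w+21*c-16*w^2-14*w = -3*c*(3*c-2*w) + (8*w+7)*(3*c-2*w); both groups contain (3*c-2*w), giving -(3*c-8*w-7)*(3*c-2*w).

-(3*c-2*w)*(3*c-8*w-7)*(8*c-3*y-7*w-4)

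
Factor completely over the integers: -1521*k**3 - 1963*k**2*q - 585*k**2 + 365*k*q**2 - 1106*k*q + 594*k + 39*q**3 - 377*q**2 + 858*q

-(13*k + q - 6)*(13*k - 3*q + 11)*(9*k + 13*q)

Group: 13*k*(-117*k**2 - 178*k*q + 54*k - 13*q**2 + 78*q) + (-3*q + 11)*(-117*k**2 - 178*k*q + 54*k - 13*q**2 + 78*q); both groups contain (-117*k**2 - 178*k*q + 54*k - 13*q**2 + 78*q), so (13*k - 3*q + 11) is a factor with cofactor -117*k**2 - 178*k*q + 54*k - 13*q**2 + 78*q.
The cofactor groups again: -117*k**2 - 178*k*q + 54*k - 13*q**2 + 78*q = -13*k*(9*k + 13*q) + (-q + 6)*(9*k + 13*q); both groups contain (9*k + 13*q), giving -(13*k + q - 6)*(9*k + 13*q).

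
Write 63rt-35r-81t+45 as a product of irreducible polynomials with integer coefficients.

Group as (63rt-35r) + (-81t+45) = 7r(9t-5) - 9(9t-5).
Both groups share the factor (9t-5).

(7r-9)(9t-5)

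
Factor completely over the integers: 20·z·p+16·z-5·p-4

Group as (20·z·p+16·z) + (-5·p-4) = 4·z·(5·p+4) - (5·p+4).
Both groups share the factor (5·p+4).

(4·z-1)·(5·p+4)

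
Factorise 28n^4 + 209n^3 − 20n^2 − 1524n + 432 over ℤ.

(4n − 9)(7n − 2)(n + 4)(n + 6)

Trying the rational-root candidates, n = 2/7 is a root, so (7n − 2) is a factor; dividing leaves 4n^3 + 31n^2 + 6n − 216.
Continuing, n = −6 is a root, giving the factor (n + 6) and quotient 4n^2 + 7n − 36.
The remaining quadratic factors as (4n − 9)(n + 4).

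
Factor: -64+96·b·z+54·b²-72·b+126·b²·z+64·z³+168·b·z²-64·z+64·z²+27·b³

Group: 3·b·(9·b²+18·b·z-6·b+8·z²-8) + (8·z+8)·(9·b²+18·b·z-6·b+8·z²-8); both groups contain (9·b²+18·b·z-6·b+8·z²-8), so (3·b+8·z+8) is a factor with cofactor 9·b²+18·b·z-6·b+8·z²-8.
The cofactor groups again: 9·b²+18·b·z-6·b+8·z²-8 = 3·b·(3·b+4·z-4) + (2·z+2)·(3·b+4·z-4); both groups contain (3·b+4·z-4), giving (3·b+2·z+2)·(3·b+4·z-4).

(3·b+2·z+2)·(3·b+4·z-4)·(3·b+8·z+8)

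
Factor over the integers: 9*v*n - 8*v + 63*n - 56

(9*n - 8)*(v + 7)

Group as (9*v*n - 8*v) + (63*n - 56) = v*(9*n - 8) + 7*(9*n - 8).
Both groups share the factor (9*n - 8).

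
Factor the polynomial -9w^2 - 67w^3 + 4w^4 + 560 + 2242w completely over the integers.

(4w + 1)(w + 5)(w - 14)(w - 8)

Testing divisors of the constant over divisors of the leading coefficient, w = 8 is a root, giving the factor (w - 8) and quotient 4w^3 - 35w^2 - 289w - 70.
Then w = -1/4 is a root, so (4w + 1) divides it; the quotient is w^2 - 9w - 70.
The remaining quadratic factors as (w + 5)(w - 14).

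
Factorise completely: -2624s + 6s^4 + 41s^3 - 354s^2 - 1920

(6s + 5)(s + 6)(s + 8)(s - 8)

Among the possible rational roots, s = -8 is a root, giving the factor (s + 8) and quotient 6s^3 - 7s^2 - 298s - 240.
Continuing, s = -6 is a root, so (s + 6) is a factor; dividing leaves 6s^2 - 43s - 40.
The remaining quadratic factors as (6s + 5)(s - 8).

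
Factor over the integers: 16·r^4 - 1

(2·r)⁴ − (1)⁴ = ((2·r)² − (1)²)((2·r)² + (1)²); the first factor splits again, the second (4·r^2 + 1) is irreducible.

(2·r + 1)·(2·r - 1)·(4·r^2 + 1)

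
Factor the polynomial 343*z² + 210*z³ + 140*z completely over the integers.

Pull out the common factor 7*z, then factor the remaining trinomial.

7*z*(5*z + 4)*(6*z + 5)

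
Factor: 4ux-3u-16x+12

Group as (4ux-3u) + (-16x+12) = u(4x-3) - 4(4x-3).
Both groups share the factor (4x-3).

(4x-3)(u-4)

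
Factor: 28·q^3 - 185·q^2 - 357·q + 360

Testing divisors of the constant over divisors of the leading coefficient, q = -15/7 is a root, so (7·q + 15) is a factor; dividing leaves 4·q^2 - 35·q + 24.
The remaining quadratic factors as (4·q - 3)(q - 8).

(4·q - 3)·(7·q + 15)·(q - 8)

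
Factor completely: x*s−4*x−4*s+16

Group as (x*s−4*x) + (−4*s+16) = x*(s−4) − 4*(s−4).
Both groups share the factor (s−4).

(s−4)*(x−4)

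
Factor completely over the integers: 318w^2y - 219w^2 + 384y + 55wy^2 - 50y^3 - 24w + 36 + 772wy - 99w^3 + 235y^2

-(11w + 5y + 6)(3w - 10y - 1)(3w - y + 6)

Group: 11w(-9w^2 + 33wy - 15w - 10y^2 + 59y + 6) + (5y + 6)(-9w^2 + 33wy - 15w - 10y^2 + 59y + 6); both groups contain (-9w^2 + 33wy - 15w - 10y^2 + 59y + 6), so (11w + 5y + 6) is a factor with cofactor -9w^2 + 33wy - 15w - 10y^2 + 59y + 6.
The cofactor groups again: -9w^2 + 33wy - 15w - 10y^2 + 59y + 6 = -3w(3w - 10y - 1) + (y - 6)(3w - 10y - 1); both groups contain (3w - 10y - 1), giving -(3w - y + 6)(3w - 10y - 1).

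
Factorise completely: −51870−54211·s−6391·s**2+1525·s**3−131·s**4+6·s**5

Among the possible rational roots, s = −3 is a root, so (s+3) divides it; the quotient is 6·s**4−149·s**3+1972·s**2−12307·s−17290.
Then s = 13 is a root, so (s−13) divides it; the quotient is 6·s**3−71·s**2+1049·s+1330.
Next, s = −7/6 is a root, so (6·s+7) divides it; the quotient is s**2−13·s+190.
The quadratic s**2−13·s+190 has discriminant −591 < 0 and is irreducible over ℤ.

(6·s+7)·(s+3)·(s−13)·(s**2−13·s+190)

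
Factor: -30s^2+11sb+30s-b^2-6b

-(5s-b)(6s-b-6)

Group: -5s(6s-b-6) + b(6s-b-6); both groups contain (6s-b-6).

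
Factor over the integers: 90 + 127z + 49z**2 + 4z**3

By the rational root theorem, z = −5/4 is a root, so (4z + 5) is a factor; dividing leaves z**2 + 11z + 18.
The remaining quadratic factors as (z + 2)(z + 9).

(4z + 5)(z + 2)(z + 9)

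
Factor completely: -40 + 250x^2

Pull out the common factor 10; 25x^2 - 4 is a difference of squares.

10(5x + 2)(5x - 2)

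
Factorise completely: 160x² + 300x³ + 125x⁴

Pull out the common factor 5x², then factor the remaining trinomial.

5x²(5x + 4)(5x + 8)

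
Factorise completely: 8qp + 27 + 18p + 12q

(2p + 3)(4q + 9)

Group as (8qp + 12q) + (18p + 27) = 4q(2p + 3) + 9(2p + 3).
Both groups share the factor (2p + 3).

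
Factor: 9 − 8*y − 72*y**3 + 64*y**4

(2*y − 1)*(8*y − 9)*(4*y**2 + 2*y + 1)

Group as (64*y**4 − 8*y) + (−72*y**3 + 9) = 8*y*(8*y**3 − 1) − 9*(8*y**3 − 1).
Both groups share the factor (8*y**3 − 1).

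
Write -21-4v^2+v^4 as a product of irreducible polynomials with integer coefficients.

Substitute u = v^2 to get a quadratic in u, then factor.
v^2-7 is irreducible over ℤ (7 is not a perfect square).
v^2+3 is irreducible over ℤ (always positive, so no real roots).

(v^2+3)(v^2-7)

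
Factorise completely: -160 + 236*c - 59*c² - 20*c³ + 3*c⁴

(3*c - 5)*(c + 4)*(c - 1)*(c - 8)

By the rational root theorem, c = 1 is a root, so (c - 1) is a factor; dividing leaves 3*c³ - 17*c² - 76*c + 160.
Then c = 8 is a root, giving the factor (c - 8) and quotient 3*c² + 7*c - 20.
The remaining quadratic factors as (3*c - 5)(c + 4).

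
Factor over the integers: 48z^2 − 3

3(4z + 1)(4z − 1)

Every term has a factor of 3. Then 16z^2 − 1 = (4z)² − (1)².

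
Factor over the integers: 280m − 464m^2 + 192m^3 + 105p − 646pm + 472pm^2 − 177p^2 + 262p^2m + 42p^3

Group: 3p(14p^2 + 50pm − 59p + 24m^2 − 58m + 35) + 8m(14p^2 + 50pm − 59p + 24m^2 − 58m + 35); both groups contain (14p^2 + 50pm − 59p + 24m^2 − 58m + 35), so (3p + 8m) is a factor with cofactor 14p^2 + 50pm − 59p + 24m^2 − 58m + 35.
The cofactor groups again: 14p^2 + 50pm − 59p + 24m^2 − 58m + 35 = 2p(7p + 4m − 5) + (6m − 7)(7p + 4m − 5); both groups contain (7p + 4m − 5), giving (2p + 6m − 7)(7p + 4m − 5).

(7p + 4m − 5)(2p + 6m − 7)(3p + 8m)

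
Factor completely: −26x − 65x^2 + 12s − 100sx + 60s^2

(10s + 5x + 2)(6s − 13x)

Group: 6s(10s + 5x + 2) − 13x(10s + 5x + 2); both groups contain (10s + 5x + 2).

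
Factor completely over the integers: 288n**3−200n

Pull out the common factor 8n; 36n**2−25 is a difference of squares.

8n(6n+5)(6n−5)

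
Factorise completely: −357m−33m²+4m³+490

Testing divisors of the constant over divisors of the leading coefficient, m = 5/4 is a root, so (4m−5) is a factor; dividing leaves m²−7m−98.
The remaining quadratic factors as (m+7)(m−14).

(4m−5)(m+7)(m−14)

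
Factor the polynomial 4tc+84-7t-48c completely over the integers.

(4c-7)(t-12)

Group as (4tc-7t) + (-48c+84) = t(4c-7) - 12(4c-7).
Both groups share the factor (4c-7).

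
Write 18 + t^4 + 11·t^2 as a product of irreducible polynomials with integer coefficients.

(t^2 + 2)·(t^2 + 9)

Substitute u = t^2 to get a quadratic in u, then factor.
t^2 + 2 is irreducible over ℤ (always positive, so no real roots).
t^2 + 9 is irreducible over ℤ (sum of squares).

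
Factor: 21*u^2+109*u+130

Need a pair with product 21·130 = 2730 and sum 109: that's 70 and 39.
Split the middle term: 21*u^2+70*u + 39*u+130 = 7*u*(3*u+10) + 13*(3*u+10).

(3*u+10)*(7*u+13)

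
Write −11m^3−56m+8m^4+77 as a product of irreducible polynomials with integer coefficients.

(8m−11)(m^3−7)

Group as (8m^4−56m) + (−11m^3+77) = 8m(m^3−7) − 11(m^3−7).
Both groups share the factor (m^3−7).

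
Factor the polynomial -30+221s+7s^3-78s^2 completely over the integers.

By the rational root theorem, s = 5 is a root, giving the factor (s-5) and quotient 7s^2-43s+6.
The remaining quadratic factors as (7s-1)(s-6).

(7s-1)(s-5)(s-6)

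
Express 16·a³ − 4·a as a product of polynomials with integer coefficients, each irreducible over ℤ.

4·a·(2·a + 1)·(2·a − 1)

Pull out the common factor 4·a; 4·a² − 1 is a difference of squares.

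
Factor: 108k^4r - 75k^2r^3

Pull out the common factor 3k^2r; 36k^2 - 25r^2 is a difference of squares.

3k^2r(6k + 5r)(6k - 5r)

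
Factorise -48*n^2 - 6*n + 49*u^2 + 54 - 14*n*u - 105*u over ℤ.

-(6*n + 7*u - 6)*(8*n - 7*u + 9)

Group: -6*n*(8*n - 7*u + 9) + (-7*u + 6)*(8*n - 7*u + 9); both groups contain (8*n - 7*u + 9).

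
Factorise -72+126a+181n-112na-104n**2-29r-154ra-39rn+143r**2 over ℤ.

Group: 13r(11r+8n-9) + (-13n-14a+8)(11r+8n-9); both groups contain (11r+8n-9).

(13r-13n-14a+8)(11r+8n-9)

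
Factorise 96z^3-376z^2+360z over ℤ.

Pull out the common factor 8z, then factor the remaining trinomial.

8z(3z-5)(4z-9)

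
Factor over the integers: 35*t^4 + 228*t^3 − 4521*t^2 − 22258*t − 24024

(5*t + 14)*(7*t + 12)*(t + 13)*(t − 11)

By the rational root theorem, t = −12/7 is a root, so (7*t + 12) divides it; the quotient is 5*t^3 + 24*t^2 − 687*t − 2002.
Next, t = −14/5 is a root, so (5*t + 14) is a factor; dividing leaves t^2 + 2*t − 143.
The remaining quadratic factors as (t − 11)(t + 13).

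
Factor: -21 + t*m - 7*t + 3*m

(m - 7)*(t + 3)

Group as (t*m - 7*t) + (3*m - 21) = t*(m - 7) + 3*(m - 7).
Both groups share the factor (m - 7).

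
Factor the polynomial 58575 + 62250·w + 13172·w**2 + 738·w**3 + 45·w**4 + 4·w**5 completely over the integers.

Testing divisors of the constant over divisors of the leading coefficient, w = −11 is a root, so (w + 11) is a factor; dividing leaves 4·w**4 + w**3 + 727·w**2 + 5175·w + 5325.
Then w = −5 is a root, giving the factor (w + 5) and quotient 4·w**3 − 19·w**2 + 822·w + 1065.
Continuing, w = −5/4 is a root, so (4·w + 5) is a factor; dividing leaves w**2 − 6·w + 213.
The quadratic w**2 − 6·w + 213 has discriminant −816 < 0 and is irreducible over ℤ.

(4·w + 5)·(w + 11)·(w + 5)·(w**2 − 6·w + 213)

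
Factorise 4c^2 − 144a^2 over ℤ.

4(c − 6a)(c + 6a)

Factor out 4, leaving c^2 − 36a^2, which is a difference of two squares.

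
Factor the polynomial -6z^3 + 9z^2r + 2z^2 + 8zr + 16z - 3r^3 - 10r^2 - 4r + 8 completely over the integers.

Group: 2z(-3z^2 + 6zr + 4z - 3r^2 - 4r + 4) + (r + 2)(-3z^2 + 6zr + 4z - 3r^2 - 4r + 4); both groups contain (-3z^2 + 6zr + 4z - 3r^2 - 4r + 4), so (2z + r + 2) is a factor with cofactor -3z^2 + 6zr + 4z - 3r^2 - 4r + 4.
The cofactor groups again: -3z^2 + 6zr + 4z - 3r^2 - 4r + 4 = -z(3z - 3r + 2) + (r + 2)(3z - 3r + 2); both groups contain (3z - 3r + 2), giving -(z - r - 2)(3z - 3r + 2).

-(3z - 3r + 2)(z - r - 2)(2z + r + 2)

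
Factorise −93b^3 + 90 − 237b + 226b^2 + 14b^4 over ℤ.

Testing divisors of the constant over divisors of the leading coefficient, b = 1 is a root, so (b − 1) is a factor; dividing leaves 14b^3 − 79b^2 + 147b − 90.
Continuing, b = 3/2 is a root, so (2b − 3) is a factor; dividing leaves 7b^2 − 29b + 30.
The remaining quadratic factors as (7b − 15)(b − 2).

(2b − 3)(7b − 15)(b − 1)(b − 2)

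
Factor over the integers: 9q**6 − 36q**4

Every term has a factor of 9q**4; factoring it out leaves q**2 − 4.
Recognize a difference of squares with the parts q and 2.

9q**4(q + 2)(q − 2)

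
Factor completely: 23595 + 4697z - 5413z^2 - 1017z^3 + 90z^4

(3z + 11)(5z + 11)(6z - 13)(z - 15)

Testing divisors of the constant over divisors of the leading coefficient, z = 15 is a root, so (z - 15) is a factor; dividing leaves 90z^3 + 333z^2 - 418z - 1573.
Then z = -11/3 is a root, so (3z + 11) divides it; the quotient is 30z^2 + z - 143.
The remaining quadratic factors as (5z + 11)(6z - 13).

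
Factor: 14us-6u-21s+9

(2u-3)(7s-3)

Group as (14us-6u) + (-21s+9) = 2u(7s-3) - 3(7s-3).
Both groups share the factor (7s-3).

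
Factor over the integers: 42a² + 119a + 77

7(6a + 11)(a + 1)

Pull out the common factor 7, then factor the remaining trinomial.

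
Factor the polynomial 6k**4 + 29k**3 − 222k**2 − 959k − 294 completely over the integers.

(2k + 7)(3k + 1)(k + 7)(k − 6)

Among the possible rational roots, k = −7/2 is a root, so (2k + 7) is a factor; dividing leaves 3k**3 + 4k**2 − 125k − 42.
Next, k = −1/3 is a root, giving the factor (3k + 1) and quotient k**2 + k − 42.
The remaining quadratic factors as (k − 6)(k + 7).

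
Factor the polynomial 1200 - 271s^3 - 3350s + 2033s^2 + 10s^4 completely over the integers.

Among the possible rational roots, s = 8/5 is a root, so (5s - 8) divides it; the quotient is 2s^3 - 51s^2 + 325s - 150.
Then s = 1/2 is a root, so (2s - 1) divides it; the quotient is s^2 - 25s + 150.
The remaining quadratic factors as (s - 15)(s - 10).

(2s - 1)(5s - 8)(s - 10)(s - 15)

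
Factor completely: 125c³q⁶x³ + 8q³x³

Every term has a factor of q³x³; factoring it out leaves 125c³q³ + 8.
Recognize a sum of cubes with the parts 2 and 5cq.

q³x³(5cq + 2)(25c²q² - 10cq + 4)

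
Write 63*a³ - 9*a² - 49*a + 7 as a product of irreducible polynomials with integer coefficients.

(7*a - 1)*(9*a² - 7)

Group as (63*a³ - 49*a) + (-9*a² + 7) = 7*a*(9*a² - 7) - (9*a² - 7).
Both groups share the factor (9*a² - 7).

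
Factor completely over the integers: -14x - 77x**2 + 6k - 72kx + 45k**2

Group: 3k(15k + 11x + 2) - 7x(15k + 11x + 2); both groups contain (15k + 11x + 2).

(15k + 11x + 2)(3k - 7x)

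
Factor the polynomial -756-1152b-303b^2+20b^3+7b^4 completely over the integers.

(7b+6)(b+3)(b+6)(b-7)

By the rational root theorem, b = -6 is a root, so (b+6) is a factor; dividing leaves 7b^3-22b^2-171b-126.
Continuing, b = 7 is a root, so (b-7) is a factor; dividing leaves 7b^2+27b+18.
The remaining quadratic factors as (7b+6)(b+3).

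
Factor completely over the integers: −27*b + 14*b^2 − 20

Need a pair with product 14·(−20) = −280 and sum −27: that's 8 and −35.
Split the middle term: 14*b^2 + 8*b − 35*b − 20 = 2*b*(7*b + 4) − 5*(7*b + 4).

(2*b − 5)*(7*b + 4)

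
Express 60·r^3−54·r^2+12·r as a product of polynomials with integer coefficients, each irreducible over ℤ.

Pull out the common factor 6·r, then factor the remaining trinomial.

6·r·(2·r−1)·(5·r−2)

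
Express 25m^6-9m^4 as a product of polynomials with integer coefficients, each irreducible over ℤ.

m^4(5m+3)(5m-3)

Every term has a factor of m^4; factoring it out leaves 25m^2-9.
Recognize a difference of squares with the parts 5m and 3.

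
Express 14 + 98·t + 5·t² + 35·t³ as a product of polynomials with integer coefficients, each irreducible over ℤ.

Group as (35·t³ + 98·t) + (5·t² + 14) = 7·t·(5·t² + 14) + (5·t² + 14).
Both groups share the factor (5·t² + 14).

(7·t + 1)·(5·t² + 14)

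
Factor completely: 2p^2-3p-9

(2p+3)(p-3)

Need a pair with product 2·(-9) = -18 and sum -3: that's -6 and 3.
Split the middle term: 2p^2-6p + 3p-9 = 2p(p-3) + 3(p-3).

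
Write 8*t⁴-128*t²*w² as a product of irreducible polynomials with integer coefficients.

Every term has a factor of 8*t². Then t²-16*w² = (t)² − (4*w)².

8*t²*(t+4*w)*(t-4*w)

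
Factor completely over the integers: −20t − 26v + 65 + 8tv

Group as (8tv − 20t) + (−26v + 65) = 4t(2v − 5) − 13(2v − 5).
Both groups share the factor (2v − 5).

(2v − 5)(4t − 13)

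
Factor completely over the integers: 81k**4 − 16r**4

(3k + 2r)(3k − 2r)(9k**2 + 4r**2)

(3k)⁴ − (2r)⁴ = ((3k)² − (2r)²)((3k)² + (2r)²); the first factor splits again, the second (9k**2 + 4r**2) is irreducible.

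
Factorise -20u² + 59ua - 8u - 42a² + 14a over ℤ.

-(5u - 6a + 2)(4u - 7a)

Group: -5u(4u - 7a) + (6a - 2)(4u - 7a); both groups contain (4u - 7a).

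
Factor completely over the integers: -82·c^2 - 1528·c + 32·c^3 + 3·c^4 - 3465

Among the possible rational roots, c = -9 is a root, giving the factor (c + 9) and quotient 3·c^3 + 5·c^2 - 127·c - 385.
Then c = -5 is a root, so (c + 5) is a factor; dividing leaves 3·c^2 - 10·c - 77.
The remaining quadratic factors as (3·c + 11)(c - 7).

(3·c + 11)·(c + 5)·(c + 9)·(c - 7)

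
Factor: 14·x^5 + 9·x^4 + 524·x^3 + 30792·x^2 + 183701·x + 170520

Trying the rational-root candidates, x = -8/7 is a root, so (7·x + 8) divides it; the quotient is 2·x^4 - x^3 + 76·x^2 + 4312·x + 21315.
Continuing, x = -7 is a root, giving the factor (x + 7) and quotient 2·x^3 - 15·x^2 + 181·x + 3045.
Continuing, x = -15/2 is a root, so (2·x + 15) divides it; the quotient is x^2 - 15·x + 203.
The quadratic x^2 - 15·x + 203 has discriminant -587 < 0 and is irreducible over ℤ.

(2·x + 15)·(7·x + 8)·(x + 7)·(x^2 - 15·x + 203)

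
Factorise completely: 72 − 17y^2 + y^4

Substitute u = y^2 to get a quadratic in u, then factor.
y^2 − 9 is a difference of squares.
y^2 − 8 is irreducible over ℤ (8 is not a perfect square).

(y + 3)(y − 3)(y^2 − 8)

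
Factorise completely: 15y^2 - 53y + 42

(3y - 7)(5y - 6)

Need a pair with product 15·42 = 630 and sum -53: that's -18 and -35.
Split the middle term: 15y^2 - 18y - 35y + 42 = 3y(5y - 6) - 7(5y - 6).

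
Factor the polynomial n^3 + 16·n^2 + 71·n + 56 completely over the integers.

Testing divisors of the constant over divisors of the leading coefficient, n = −7 is a root, so (n + 7) divides it; the quotient is n^2 + 9·n + 8.
The remaining quadratic factors as (n + 1)(n + 8).

(n + 1)·(n + 7)·(n + 8)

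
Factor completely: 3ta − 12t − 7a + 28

(3t − 7)(a − 4)

Group as (3ta − 12t) + (−7a + 28) = 3t(a − 4) − 7(a − 4).
Both groups share the factor (a − 4).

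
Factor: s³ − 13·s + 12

(s + 4)·(s − 1)·(s − 3)

By the rational root theorem, s = −4 is a root, giving the factor (s + 4) and quotient s² − 4·s + 3.
The remaining quadratic factors as (s − 3)(s − 1).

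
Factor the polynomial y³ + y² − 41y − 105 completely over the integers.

Among the possible rational roots, y = 7 is a root, so (y − 7) divides it; the quotient is y² + 8y + 15.
The remaining quadratic factors as (y + 3)(y + 5).

(y + 3)(y + 5)(y − 7)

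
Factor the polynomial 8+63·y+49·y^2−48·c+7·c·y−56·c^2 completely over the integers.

Group: −8·c·(7·c−7·y−1) + (−7·y−8)·(7·c−7·y−1); both groups contain (7·c−7·y−1).

−(7·c−7·y−1)·(8·c+7·y+8)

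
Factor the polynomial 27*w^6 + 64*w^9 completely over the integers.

w^6*(4*w + 3)*(16*w^2 - 12*w + 9)

Every term has a factor of w^6; factoring it out leaves 64*w^3 + 27.
Recognize a sum of cubes with the parts 3 and 4*w.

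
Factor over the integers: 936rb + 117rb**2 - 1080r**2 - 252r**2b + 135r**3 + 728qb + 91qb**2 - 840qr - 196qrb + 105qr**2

(15r - 13b)(r - b - 8)(7q + 9r)

Group: r(105qr - 91qb + 135r**2 - 117rb) + (-b - 8)(105qr - 91qb + 135r**2 - 117rb); both groups contain (105qr - 91qb + 135r**2 - 117rb), so (r - b - 8) is a factor with cofactor 105qr - 91qb + 135r**2 - 117rb.
The cofactor groups again: 105qr - 91qb + 135r**2 - 117rb = 7q(15r - 13b) + 9r(15r - 13b); both groups contain (15r - 13b), giving (7q + 9r)(15r - 13b).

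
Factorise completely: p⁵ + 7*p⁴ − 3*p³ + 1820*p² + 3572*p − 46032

(p + 14)*(p + 6)*(p − 4)*(p² − 9*p + 137)

Among the possible rational roots, p = −6 is a root, so (p + 6) is a factor; dividing leaves p⁴ + p³ − 9*p² + 1874*p − 7672.
Continuing, p = 4 is a root, so (p − 4) is a factor; dividing leaves p³ + 5*p² + 11*p + 1918.
Continuing, p = −14 is a root, giving the factor (p + 14) and quotient p² − 9*p + 137.
The quadratic p² − 9*p + 137 has discriminant −467 < 0 and is irreducible over ℤ.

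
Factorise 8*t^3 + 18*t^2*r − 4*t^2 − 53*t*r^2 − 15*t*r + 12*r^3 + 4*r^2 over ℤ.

(2*t − 3*r − 1)*(4*t − r)*(t + 4*r)

Group: 2*t*(4*t^2 + 15*t*r − 4*r^2) + (−3*r − 1)*(4*t^2 + 15*t*r − 4*r^2); both groups contain (4*t^2 + 15*t*r − 4*r^2), so (2*t − 3*r − 1) is a factor with cofactor 4*t^2 + 15*t*r − 4*r^2.
The cofactor groups again: 4*t^2 + 15*t*r − 4*r^2 = t*(4*t − r) + 4*r*(4*t − r); both groups contain (4*t − r), giving (t + 4*r)*(4*t − r).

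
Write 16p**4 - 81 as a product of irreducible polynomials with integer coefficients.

(2p + 3)(2p - 3)(4p**2 + 9)

Difference of squares twice: with A = 2p and B = 3, A⁴ − B⁴ = (A² − B²)(A² + B²), and A² − B² factors again.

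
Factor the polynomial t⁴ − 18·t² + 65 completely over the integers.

Substitute u = t² to get a quadratic in u, then factor.
t² − 13 is irreducible over ℤ (13 is not a perfect square).
t² − 5 is irreducible over ℤ (5 is not a perfect square).

(t² − 13)·(t² − 5)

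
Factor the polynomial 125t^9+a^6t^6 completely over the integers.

Factor out t^6 first: what remains is a^6+125t^3.
Recognize a sum of cubes with the parts a^2 and 5t.

t^6(a^2+5t)(a^4−5a^2t+25t^2)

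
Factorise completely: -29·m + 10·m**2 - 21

(2·m - 7)·(5·m + 3)

Need a pair with product 10·(-21) = -210 and sum -29: that's 6 and -35.
Split the middle term: 10·m**2 + 6·m - 35·m - 21 = 2·m·(5·m + 3) - 7·(5·m + 3).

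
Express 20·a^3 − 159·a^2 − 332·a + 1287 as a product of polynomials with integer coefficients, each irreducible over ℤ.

Among the possible rational roots, a = −13/4 is a root, so (4·a + 13) divides it; the quotient is 5·a^2 − 56·a + 99.
The remaining quadratic factors as (a − 9)(5·a − 11).

(4·a + 13)·(5·a − 11)·(a − 9)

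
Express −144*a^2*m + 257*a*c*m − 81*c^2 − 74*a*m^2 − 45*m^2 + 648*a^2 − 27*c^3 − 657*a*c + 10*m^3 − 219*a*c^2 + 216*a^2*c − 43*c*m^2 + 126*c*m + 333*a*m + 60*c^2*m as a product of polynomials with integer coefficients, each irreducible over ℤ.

(3*c − 2*m + 9)*(8*a − 9*c + 5*m)*(9*a + c − m)

Group: 9*a*(24*a*c − 16*a*m + 72*a − 27*c^2 + 33*c*m − 81*c − 10*m^2 + 45*m) + (c − m)*(24*a*c − 16*a*m + 72*a − 27*c^2 + 33*c*m − 81*c − 10*m^2 + 45*m); both groups contain (24*a*c − 16*a*m + 72*a − 27*c^2 + 33*c*m − 81*c − 10*m^2 + 45*m), so (9*a + c − m) is a factor with cofactor 24*a*c − 16*a*m + 72*a − 27*c^2 + 33*c*m − 81*c − 10*m^2 + 45*m.
The cofactor groups again: 24*a*c − 16*a*m + 72*a − 27*c^2 + 33*c*m − 81*c − 10*m^2 + 45*m = 3*c*(8*a − 9*c + 5*m) + (−2*m + 9)*(8*a − 9*c + 5*m); both groups contain (8*a − 9*c + 5*m), giving (3*c − 2*m + 9)*(8*a − 9*c + 5*m).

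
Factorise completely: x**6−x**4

x**4·(x+1)·(x−1)

Every term has a factor of x**4; factoring it out leaves x**2−1.
Recognize a difference of squares with the parts x and 1.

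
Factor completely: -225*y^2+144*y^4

9*y^2*(4*y+5)*(4*y-5)

Factor out 9*y^2, leaving 16*y^2-25, which is a difference of two squares.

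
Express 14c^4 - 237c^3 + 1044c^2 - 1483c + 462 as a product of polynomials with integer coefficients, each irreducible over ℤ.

Trying the rational-root candidates, c = 2 is a root, so (c - 2) divides it; the quotient is 14c^3 - 209c^2 + 626c - 231.
Next, c = 3/7 is a root, so (7c - 3) divides it; the quotient is 2c^2 - 29c + 77.
The remaining quadratic factors as (2c - 7)(c - 11).

(2c - 7)(7c - 3)(c - 11)(c - 2)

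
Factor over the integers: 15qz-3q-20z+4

Group as (15qz-3q) + (-20z+4) = 3q(5z-1) - 4(5z-1).
Both groups share the factor (5z-1).

(3q-4)(5z-1)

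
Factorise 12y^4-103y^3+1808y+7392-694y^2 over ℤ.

Among the possible rational roots, y = -14/3 is a root, giving the factor (3y+14) and quotient 4y^3-53y^2+16y+528.
Continuing, y = 12 is a root, giving the factor (y-12) and quotient 4y^2-5y-44.
The remaining quadratic factors as (y-4)(4y+11).

(3y+14)(4y+11)(y-12)(y-4)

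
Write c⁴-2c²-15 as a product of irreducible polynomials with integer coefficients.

(c²+3)(c²-5)

Substitute u = c² to get a quadratic in u, then factor.
c²+3 is irreducible over ℤ (always positive, so no real roots).
c²-5 is irreducible over ℤ (5 is not a perfect square).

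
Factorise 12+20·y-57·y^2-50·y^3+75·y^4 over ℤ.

(3·y-2)·(5·y+2)·(5·y+3)·(y-1)

Trying the rational-root candidates, y = 2/3 is a root, so (3·y-2) is a factor; dividing leaves 25·y^3-19·y-6.
Then y = 1 is a root, so (y-1) is a factor; dividing leaves 25·y^2+25·y+6.
The remaining quadratic factors as (5·y+3)(5·y+2).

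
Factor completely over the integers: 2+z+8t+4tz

(4t+1)(z+2)

Group as (4tz+8t) + (z+2) = 4t(z+2) + (z+2).
Both groups share the factor (z+2).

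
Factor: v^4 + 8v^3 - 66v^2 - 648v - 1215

(v + 3)(v + 5)(v + 9)(v - 9)

Trying the rational-root candidates, v = -9 is a root, so (v + 9) is a factor; dividing leaves v^3 - v^2 - 57v - 135.
Then v = 9 is a root, giving the factor (v - 9) and quotient v^2 + 8v + 15.
The remaining quadratic factors as (v + 5)(v + 3).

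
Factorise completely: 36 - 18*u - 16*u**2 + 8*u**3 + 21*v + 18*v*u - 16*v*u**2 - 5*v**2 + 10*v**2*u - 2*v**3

Group: 2*v*(-v**2 + 4*v*u - v - 4*u**2 + 2*u + 12) + (-2*u + 3)*(-v**2 + 4*v*u - v - 4*u**2 + 2*u + 12); both groups contain (-v**2 + 4*v*u - v - 4*u**2 + 2*u + 12), so (2*v - 2*u + 3) is a factor with cofactor -v**2 + 4*v*u - v - 4*u**2 + 2*u + 12.
The cofactor groups again: -v**2 + 4*v*u - v - 4*u**2 + 2*u + 12 = -v*(v - 2*u - 3) + (2*u - 4)*(v - 2*u - 3); both groups contain (v - 2*u - 3), giving -(v - 2*u + 4)*(v - 2*u - 3).

-(2*v - 2*u + 3)*(v - 2*u + 4)*(v - 2*u - 3)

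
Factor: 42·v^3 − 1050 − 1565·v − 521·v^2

Among the possible rational roots, v = 15 is a root, so (v − 15) is a factor; dividing leaves 42·v^2 + 109·v + 70.
The remaining quadratic factors as (7·v + 10)(6·v + 7).

(6·v + 7)·(7·v + 10)·(v − 15)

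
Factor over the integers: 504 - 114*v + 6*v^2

Pull out the common factor 6, then factor the remaining trinomial.

6*(v - 12)*(v - 7)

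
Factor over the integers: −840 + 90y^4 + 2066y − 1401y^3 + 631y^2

(3y − 4)(5y − 2)(6y + 7)(y − 15)

Trying the rational-root candidates, y = 15 is a root, so (y − 15) divides it; the quotient is 90y^3 − 51y^2 − 134y + 56.
Continuing, y = −7/6 is a root, so (6y + 7) divides it; the quotient is 15y^2 − 26y + 8.
The remaining quadratic factors as (3y − 4)(5y − 2).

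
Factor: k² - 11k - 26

(k + 2)(k - 13)

Two integers with product -26 and sum -11 are -13 and 2.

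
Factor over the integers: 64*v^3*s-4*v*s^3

4*s*v*(4*v-s)*(4*v+s)

Every term has a factor of 4*v*s. Then 16*v^2-s^2 = (4*v)² − (s)².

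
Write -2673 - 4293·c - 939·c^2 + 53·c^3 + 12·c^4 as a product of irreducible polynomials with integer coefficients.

Testing divisors of the constant over divisors of the leading coefficient, c = -11/3 is a root, so (3·c + 11) divides it; the quotient is 4·c^3 + 3·c^2 - 324·c - 243.
Then c = -3/4 is a root, so (4·c + 3) is a factor; dividing leaves c^2 - 81.
The remaining quadratic factors as (c - 9)(c + 9).

(3·c + 11)·(4·c + 3)·(c + 9)·(c - 9)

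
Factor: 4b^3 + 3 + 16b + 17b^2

Testing divisors of the constant over divisors of the leading coefficient, b = -3 is a root, so (b + 3) is a factor; dividing leaves 4b^2 + 5b + 1.
The remaining quadratic factors as (b + 1)(4b + 1).

(4b + 1)(b + 1)(b + 3)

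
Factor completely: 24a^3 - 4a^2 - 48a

Pull out the common factor 4a, then factor the remaining trinomial.

4a(2a - 3)(3a + 4)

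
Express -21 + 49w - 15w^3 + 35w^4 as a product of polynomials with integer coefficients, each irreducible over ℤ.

(7w - 3)(5w^3 + 7)

Group as (35w^4 + 49w) + (-15w^3 - 21) = 7w(5w^3 + 7) - 3(5w^3 + 7).
Both groups share the factor (5w^3 + 7).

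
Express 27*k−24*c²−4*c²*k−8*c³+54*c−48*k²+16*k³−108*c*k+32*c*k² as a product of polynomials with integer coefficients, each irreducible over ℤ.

Group: 2*c*(−4*c²−12*c+16*k²−48*k+27) + k*(−4*c²−12*c+16*k²−48*k+27); both groups contain (−4*c²−12*c+16*k²−48*k+27), so (2*c+k) is a factor with cofactor −4*c²−12*c+16*k²−48*k+27.
The cofactor groups again: −4*c²−12*c+16*k²−48*k+27 = −2*c*(2*c+4*k−3) + (4*k−9)*(2*c+4*k−3); both groups contain (2*c+4*k−3), giving −(2*c−4*k+9)*(2*c+4*k−3).

−(2*c+4*k−3)*(2*c+k)*(2*c−4*k+9)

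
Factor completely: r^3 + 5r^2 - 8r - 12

Trying the rational-root candidates, r = -6 is a root, so (r + 6) is a factor; dividing leaves r^2 - r - 2.
The remaining quadratic factors as (r + 1)(r - 2).

(r + 1)(r + 6)(r - 2)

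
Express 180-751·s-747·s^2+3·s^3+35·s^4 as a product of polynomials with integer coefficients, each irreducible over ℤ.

(5·s-1)·(7·s+9)·(s+4)·(s-5)

By the rational root theorem, s = -4 is a root, giving the factor (s+4) and quotient 35·s^3-137·s^2-199·s+45.
Continuing, s = 1/5 is a root, so (5·s-1) is a factor; dividing leaves 7·s^2-26·s-45.
The remaining quadratic factors as (7·s+9)(s-5).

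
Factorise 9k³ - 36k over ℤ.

Factor out 9k, leaving k² - 4, which is a difference of two squares.

9k(k + 2)(k - 2)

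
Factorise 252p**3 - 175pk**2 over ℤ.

Factor out 7p, leaving 36p**2 - 25k**2, which is a difference of two squares.

7p(6p - 5k)(6p + 5k)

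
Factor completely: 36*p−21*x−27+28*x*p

(4*p−3)*(7*x+9)

Group as (28*x*p−21*x) + (36*p−27) = 7*x*(4*p−3) + 9*(4*p−3).
Both groups share the factor (4*p−3).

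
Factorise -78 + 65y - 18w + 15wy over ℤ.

Group as (15wy - 18w) + (65y - 78) = 3w(5y - 6) + 13(5y - 6).
Both groups share the factor (5y - 6).

(3w + 13)(5y - 6)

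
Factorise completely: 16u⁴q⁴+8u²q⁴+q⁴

q⁴(4u²+1)²

Every term has a factor of q⁴; factoring it out leaves 16u⁴+8u²+1.
Recognize a perfect-square trinomial with the parts 1 and 4u².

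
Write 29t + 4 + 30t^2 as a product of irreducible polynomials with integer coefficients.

(5t + 4)(6t + 1)

Need a pair with product 30·4 = 120 and sum 29: that's 5 and 24.
Split the middle term: 30t^2 + 5t + 24t + 4 = 5t(6t + 1) + 4(6t + 1).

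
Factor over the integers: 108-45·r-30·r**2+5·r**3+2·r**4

Trying the rational-root candidates, r = 3 is a root, so (r-3) divides it; the quotient is 2·r**3+11·r**2+3·r-36.
Continuing, r = -4 is a root, so (r+4) divides it; the quotient is 2·r**2+3·r-9.
The remaining quadratic factors as (2·r-3)(r+3).

(2·r-3)·(r+3)·(r+4)·(r-3)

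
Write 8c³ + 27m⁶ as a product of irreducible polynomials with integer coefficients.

Recognize a sum of cubes with the parts 3m² and 2c.

(3m² + 2c)(9m⁴ - 6m²c + 4c²)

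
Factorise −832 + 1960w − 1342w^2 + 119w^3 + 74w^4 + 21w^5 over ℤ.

(3w − 4)(7w − 8)(w − 1)(w^2 + 7w + 26)

By the rational root theorem, w = 1 is a root, so (w − 1) is a factor; dividing leaves 21w^4 + 95w^3 + 214w^2 − 1128w + 832.
Then w = 8/7 is a root, giving the factor (7w − 8) and quotient 3w^3 + 17w^2 + 50w − 104.
Continuing, w = 4/3 is a root, so (3w − 4) divides it; the quotient is w^2 + 7w + 26.
The quadratic w^2 + 7w + 26 has discriminant −55 < 0 and is irreducible over ℤ.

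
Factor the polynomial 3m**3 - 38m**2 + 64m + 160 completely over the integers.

(3m + 4)(m - 10)(m - 4)

Trying the rational-root candidates, m = -4/3 is a root, giving the factor (3m + 4) and quotient m**2 - 14m + 40.
The remaining quadratic factors as (m - 4)(m - 10).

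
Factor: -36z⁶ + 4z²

Every term has a factor of 4z²; factoring it out leaves -9z⁴ + 1.
Recognize a difference of squares with the parts 1 and 3z².

-4z²(3z² + 1)(3z² - 1)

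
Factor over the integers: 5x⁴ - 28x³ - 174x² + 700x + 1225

Among the possible rational roots, x = -5 is a root, so (x + 5) divides it; the quotient is 5x³ - 53x² + 91x + 245.
Then x = 7 is a root, giving the factor (x - 7) and quotient 5x² - 18x - 35.
The remaining quadratic factors as (5x + 7)(x - 5).

(5x + 7)(x + 5)(x - 5)(x - 7)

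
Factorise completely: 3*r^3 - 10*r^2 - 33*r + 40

(3*r + 8)*(r - 1)*(r - 5)

By the rational root theorem, r = 1 is a root, giving the factor (r - 1) and quotient 3*r^2 - 7*r - 40.
The remaining quadratic factors as (r - 5)(3*r + 8).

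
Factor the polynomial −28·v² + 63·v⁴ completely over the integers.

Every term has a factor of 7·v². Then 9·v² − 4 = (3·v)² − (2)².

7·v²·(3·v + 2)·(3·v − 2)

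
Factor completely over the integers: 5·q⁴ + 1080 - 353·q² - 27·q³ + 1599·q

(5·q + 3)·(q + 8)·(q - 5)·(q - 9)

Among the possible rational roots, q = -3/5 is a root, giving the factor (5·q + 3) and quotient q³ - 6·q² - 67·q + 360.
Continuing, q = -8 is a root, giving the factor (q + 8) and quotient q² - 14·q + 45.
The remaining quadratic factors as (q - 5)(q - 9).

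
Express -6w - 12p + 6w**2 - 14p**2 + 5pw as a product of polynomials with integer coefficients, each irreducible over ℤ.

-(2p + w)(7p - 6w + 6)

Group: -2p(7p - 6w + 6) - w(7p - 6w + 6); both groups contain (7p - 6w + 6).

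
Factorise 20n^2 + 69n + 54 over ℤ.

Need a pair with product 20·54 = 1080 and sum 69: that's 45 and 24.
Split the middle term: 20n^2 + 45n + 24n + 54 = 5n(4n + 9) + 6(4n + 9).

(4n + 9)(5n + 6)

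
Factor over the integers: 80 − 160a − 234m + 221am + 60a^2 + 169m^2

Group: 5a(12a + 13m − 8) + (13m − 10)(12a + 13m − 8); both groups contain (12a + 13m − 8).

(12a + 13m − 8)(5a + 13m − 10)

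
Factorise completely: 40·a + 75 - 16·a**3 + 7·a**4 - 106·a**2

Trying the rational-root candidates, a = -5/7 is a root, so (7·a + 5) is a factor; dividing leaves a**3 - 3·a**2 - 13·a + 15.
Continuing, a = 1 is a root, so (a - 1) is a factor; dividing leaves a**2 - 2·a - 15.
The remaining quadratic factors as (a + 3)(a - 5).

(7·a + 5)·(a + 3)·(a - 1)·(a - 5)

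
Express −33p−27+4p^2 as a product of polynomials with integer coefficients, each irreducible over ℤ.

(4p+3)(p−9)

Need a pair with product 4·(−27) = −108 and sum −33: that's 3 and −36.
Split the middle term: 4p^2+3p − 36p−27 = p(4p+3) − 9(4p+3).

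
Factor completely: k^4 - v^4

Difference of squares twice: with A = k and B = v, A⁴ − B⁴ = (A² − B²)(A² + B²), and A² − B² factors again.

(k + v)(k - v)(k^2 + v^2)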